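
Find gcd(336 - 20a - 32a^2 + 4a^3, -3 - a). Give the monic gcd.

3 + a

Apply the Euclidean algorithm:
  4a^3 - 32a^2 - 20a + 336 = (-4a^2 + 44a - 112)(-a - 3) + (0)
Last nonzero remainder: -a - 3. Dividing through by -1 gives the monic gcd a + 3.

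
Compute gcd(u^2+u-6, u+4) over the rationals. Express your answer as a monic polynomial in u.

By polynomial division,
  u^2+u-6 = (u-3)(u+4) + (6)
  u+4 = ((1/6)u+2/3)(6) + (0)
The last nonzero remainder is the constant 6, so the polynomials are coprime and gcd = 1.

1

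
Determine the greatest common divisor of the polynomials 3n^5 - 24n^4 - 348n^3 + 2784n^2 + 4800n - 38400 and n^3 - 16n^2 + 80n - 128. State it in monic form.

Repeated division with remainder:
  3n^5 - 24n^4 - 348n^3 + 2784n^2 + 4800n - 38400 = (3n^2 + 24n - 204)(n^3 - 16n^2 + 80n - 128) + (-2016n^2 + 24192n - 64512)
  n^3 - 16n^2 + 80n - 128 = (-(1/2016)n + 1/504)(-2016n^2 + 24192n - 64512) + (0)
Last nonzero remainder: -2016n^2 + 24192n - 64512. Dividing through by -2016 gives the monic gcd n^2 - 12n + 32.

n^2 - 12n + 32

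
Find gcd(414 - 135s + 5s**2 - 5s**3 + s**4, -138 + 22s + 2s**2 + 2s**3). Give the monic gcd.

-69 + 11s + s**2 + s**3

Euclidean algorithm in ℚ[s]:
  s**4 - 5s**3 + 5s**2 - 135s + 414 = ((1/2)s - 3)(2s**3 + 2s**2 + 22s - 138) + (0)
Last nonzero remainder: 2s**3 + 2s**2 + 22s - 138. Dividing through by 2 gives the monic gcd s**3 + s**2 + 11s - 69.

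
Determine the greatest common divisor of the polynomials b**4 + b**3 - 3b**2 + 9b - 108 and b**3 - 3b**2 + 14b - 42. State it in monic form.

By polynomial division,
  b**4 + b**3 - 3b**2 + 9b - 108 = (b + 4)(b**3 - 3b**2 + 14b - 42) + (-5b**2 - 5b + 60)
  b**3 - 3b**2 + 14b - 42 = (-(1/5)b + 4/5)(-5b**2 - 5b + 60) + (30b - 90)
  -5b**2 - 5b + 60 = (-(1/6)b - 2/3)(30b - 90) + (0)
Last nonzero remainder: 30b - 90. Dividing through by 30 gives the monic gcd b - 3.

b - 3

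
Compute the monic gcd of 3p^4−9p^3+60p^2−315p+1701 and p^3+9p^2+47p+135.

p^2+4p+27

By polynomial division,
  3p^4−9p^3+60p^2−315p+1701 = (3p−36)(p^3+9p^2+47p+135) + (243p^2+972p+6561)
  p^3+9p^2+47p+135 = ((1/243)p+5/243)(243p^2+972p+6561) + (0)
Last nonzero remainder: 243p^2+972p+6561. Dividing through by 243 gives the monic gcd p^2+4p+27.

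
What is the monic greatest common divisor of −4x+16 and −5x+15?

1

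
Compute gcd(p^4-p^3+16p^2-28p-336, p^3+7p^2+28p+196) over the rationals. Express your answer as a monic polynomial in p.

Apply the Euclidean algorithm:
  p^4-p^3+16p^2-28p-336 = (p-8)(p^3+7p^2+28p+196) + (44p^2+1232)
  p^3+7p^2+28p+196 = ((1/44)p+7/44)(44p^2+1232) + (0)
Last nonzero remainder: 44p^2+1232. Dividing through by 44 gives the monic gcd p^2+28.

p^2+28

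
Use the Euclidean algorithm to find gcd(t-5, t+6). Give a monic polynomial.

1

Repeated division with remainder:
  t-5 = (t+6) + (-11)
  t+6 = (-(1/11)t-6/11)(-11) + (0)
The last nonzero remainder is the constant -11, so the polynomials are coprime and gcd = 1.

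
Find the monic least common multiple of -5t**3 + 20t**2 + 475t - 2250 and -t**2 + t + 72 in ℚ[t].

t**4 + 4t**3 - 127t**2 - 310t + 3600

By polynomial division,
  -5t**3 + 20t**2 + 475t - 2250 = (5t - 15)(-t**2 + t + 72) + (130t - 1170)
  -t**2 + t + 72 = (-(1/130)t - 4/65)(130t - 1170) + (0)
Last nonzero remainder: 130t - 1170. Dividing through by 130 gives the monic gcd t - 9.
Then lcm(f, g) = f·g / gcd(f, g); expanding and making the result monic gives the answer.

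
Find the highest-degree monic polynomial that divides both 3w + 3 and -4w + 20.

By polynomial division,
  3w + 3 = (-3/4)(-4w + 20) + (18)
  -4w + 20 = (-(2/9)w + 10/9)(18) + (0)
The last nonzero remainder is the constant 18, so the polynomials are coprime and gcd = 1.

1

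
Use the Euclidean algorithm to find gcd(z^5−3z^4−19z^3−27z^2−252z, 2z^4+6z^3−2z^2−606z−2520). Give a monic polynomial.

z^2−3z−28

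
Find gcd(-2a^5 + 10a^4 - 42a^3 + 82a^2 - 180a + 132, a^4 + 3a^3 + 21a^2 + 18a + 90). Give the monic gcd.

Repeated division with remainder:
  -2a^5 + 10a^4 - 42a^3 + 82a^2 - 180a + 132 = (-2a + 16)(a^4 + 3a^3 + 21a^2 + 18a + 90) + (-48a^3 - 218a^2 - 288a - 1308)
  a^4 + 3a^3 + 21a^2 + 18a + 90 = (-(1/48)a + 37/1152)(-48a^3 - 218a^2 - 288a - 1308) + ((12673/576)a^2 + 12673/96)
  -48a^3 - 218a^2 - 288a - 1308 = (-(27648/12673)a - 125568/12673)((12673/576)a^2 + 12673/96) + (0)
Last nonzero remainder: (12673/576)a^2 + 12673/96. Dividing through by 12673/576 gives the monic gcd a^2 + 6.

a^2 + 6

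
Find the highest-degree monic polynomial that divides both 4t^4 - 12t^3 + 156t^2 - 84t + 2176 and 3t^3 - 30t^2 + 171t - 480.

Repeated division with remainder:
  4t^4 - 12t^3 + 156t^2 - 84t + 2176 = ((4/3)t + 28/3)(3t^3 - 30t^2 + 171t - 480) + (208t^2 - 1040t + 6656)
  3t^3 - 30t^2 + 171t - 480 = ((3/208)t - 15/208)(208t^2 - 1040t + 6656) + (0)
Last nonzero remainder: 208t^2 - 1040t + 6656. Dividing through by 208 gives the monic gcd t^2 - 5t + 32.

t^2 - 5t + 32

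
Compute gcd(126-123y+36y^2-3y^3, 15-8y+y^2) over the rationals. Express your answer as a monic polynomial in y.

Repeated division with remainder:
  -3y^3+36y^2-123y+126 = (-3y+12)(y^2-8y+15) + (18y-54)
  y^2-8y+15 = ((1/18)y-5/18)(18y-54) + (0)
Last nonzero remainder: 18y-54. Dividing through by 18 gives the monic gcd y-3.

-3+y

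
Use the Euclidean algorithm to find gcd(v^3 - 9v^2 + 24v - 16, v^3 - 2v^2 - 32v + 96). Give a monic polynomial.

Euclidean algorithm in ℚ[v]:
  v^3 - 9v^2 + 24v - 16 = (v^3 - 2v^2 - 32v + 96) + (-7v^2 + 56v - 112)
  v^3 - 2v^2 - 32v + 96 = (-(1/7)v - 6/7)(-7v^2 + 56v - 112) + (0)
Last nonzero remainder: -7v^2 + 56v - 112. Dividing through by -7 gives the monic gcd v^2 - 8v + 16.

v^2 - 8v + 16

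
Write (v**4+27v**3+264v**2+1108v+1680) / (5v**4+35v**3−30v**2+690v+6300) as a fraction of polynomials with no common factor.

Apply the Euclidean algorithm:
  v**4+27v**3+264v**2+1108v+1680 = (1/5)(5v**4+35v**3−30v**2+690v+6300) + (20v**3+270v**2+970v+420)
  5v**4+35v**3−30v**2+690v+6300 = ((1/4)v−13/8)(20v**3+270v**2+970v+420) + ((665/4)v**2+(8645/4)v+13965/2)
  20v**3+270v**2+970v+420 = ((16/133)v+8/133)((665/4)v**2+(8645/4)v+13965/2) + (0)
Last nonzero remainder: (665/4)v**2+(8645/4)v+13965/2. Dividing through by 665/4 gives the monic gcd v**2+13v+42.
Cancel v**2+13v+42 from numerator and denominator to get the reduced form.

(v**2+14v+40)/(5v**2−30v+150)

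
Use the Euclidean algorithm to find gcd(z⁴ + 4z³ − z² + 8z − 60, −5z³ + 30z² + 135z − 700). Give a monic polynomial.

z + 5

Euclidean algorithm in ℚ[z]:
  z⁴ + 4z³ − z² + 8z − 60 = (−(1/5)z − 2)(−5z³ + 30z² + 135z − 700) + (86z² + 138z − 1460)
  −5z³ + 30z² + 135z − 700 = (−(5/86)z + 1635/3698)(86z² + 138z − 1460) + (−(20150/1849)z − 100750/1849)
  86z² + 138z − 1460 = (−(79507/10075)z + 269954/10075)(−(20150/1849)z − 100750/1849) + (0)
Last nonzero remainder: −(20150/1849)z − 100750/1849. Dividing through by −20150/1849 gives the monic gcd z + 5.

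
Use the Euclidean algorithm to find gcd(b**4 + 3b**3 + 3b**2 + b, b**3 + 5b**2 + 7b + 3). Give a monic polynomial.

Repeated division with remainder:
  b**4 + 3b**3 + 3b**2 + b = (b - 2)(b**3 + 5b**2 + 7b + 3) + (6b**2 + 12b + 6)
  b**3 + 5b**2 + 7b + 3 = ((1/6)b + 1/2)(6b**2 + 12b + 6) + (0)
Last nonzero remainder: 6b**2 + 12b + 6. Dividing through by 6 gives the monic gcd b**2 + 2b + 1.

b**2 + 2b + 1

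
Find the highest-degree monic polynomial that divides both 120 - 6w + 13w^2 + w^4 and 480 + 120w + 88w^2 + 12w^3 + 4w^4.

12 + 3w + w^2

Repeated division with remainder:
  w^4 + 13w^2 - 6w + 120 = (1/4)(4w^4 + 12w^3 + 88w^2 + 120w + 480) + (-3w^3 - 9w^2 - 36w)
  4w^4 + 12w^3 + 88w^2 + 120w + 480 = (-(4/3)w)(-3w^3 - 9w^2 - 36w) + (40w^2 + 120w + 480)
  -3w^3 - 9w^2 - 36w = (-(3/40)w)(40w^2 + 120w + 480) + (0)
Last nonzero remainder: 40w^2 + 120w + 480. Dividing through by 40 gives the monic gcd w^2 + 3w + 12.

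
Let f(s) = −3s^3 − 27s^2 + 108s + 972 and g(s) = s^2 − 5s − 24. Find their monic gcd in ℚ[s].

1

By polynomial division,
  −3s^3 − 27s^2 + 108s + 972 = (−3s − 42)(s^2 − 5s − 24) + (−174s − 36)
  s^2 − 5s − 24 = (−(1/174)s + 151/5046)(−174s − 36) + (−19278/841)
  −174s − 36 = ((24389/3213)s + 1682/1071)(−19278/841) + (0)
The last nonzero remainder is the constant −19278/841, so the polynomials are coprime and gcd = 1.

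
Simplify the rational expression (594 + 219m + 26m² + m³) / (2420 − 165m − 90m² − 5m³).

Repeated division with remainder:
  m³ + 26m² + 219m + 594 = (−1/5)(−5m³ − 90m² − 165m + 2420) + (8m² + 186m + 1078)
  −5m³ − 90m² − 165m + 2420 = (−(5/8)m + 105/32)(8m² + 186m + 1078) + (−(1625/16)m − 17875/16)
  8m² + 186m + 1078 = (−(128/1625)m − 1568/1625)(−(1625/16)m − 17875/16) + (0)
Last nonzero remainder: −(1625/16)m − 17875/16. Dividing through by −1625/16 gives the monic gcd m + 11.
Cancel m + 11 from numerator and denominator to get the reduced form.

(−54 − 15m − m²)/(−220 + 35m + 5m²)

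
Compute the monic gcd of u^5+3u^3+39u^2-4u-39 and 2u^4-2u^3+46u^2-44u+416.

u^2-3u+13

By polynomial division,
  u^5+3u^3+39u^2-4u-39 = ((1/2)u+1/2)(2u^4-2u^3+46u^2-44u+416) + (-19u^3+38u^2-190u-247)
  2u^4-2u^3+46u^2-44u+416 = (-(2/19)u-2/19)(-19u^3+38u^2-190u-247) + (30u^2-90u+390)
  -19u^3+38u^2-190u-247 = (-(19/30)u-19/30)(30u^2-90u+390) + (0)
Last nonzero remainder: 30u^2-90u+390. Dividing through by 30 gives the monic gcd u^2-3u+13.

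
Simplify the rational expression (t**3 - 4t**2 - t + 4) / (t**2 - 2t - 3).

Repeated division with remainder:
  t**3 - 4t**2 - t + 4 = (t - 2)(t**2 - 2t - 3) + (-2t - 2)
  t**2 - 2t - 3 = (-(1/2)t + 3/2)(-2t - 2) + (0)
Last nonzero remainder: -2t - 2. Dividing through by -2 gives the monic gcd t + 1.
Cancel t + 1 from numerator and denominator to get the reduced form.

(t**2 - 5t + 4)/(t - 3)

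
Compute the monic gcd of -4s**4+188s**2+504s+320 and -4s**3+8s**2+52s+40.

Euclidean algorithm in ℚ[s]:
  -4s**4+188s**2+504s+320 = (s+2)(-4s**3+8s**2+52s+40) + (120s**2+360s+240)
  -4s**3+8s**2+52s+40 = (-(1/30)s+1/6)(120s**2+360s+240) + (0)
Last nonzero remainder: 120s**2+360s+240. Dividing through by 120 gives the monic gcd s**2+3s+2.

s**2+3s+2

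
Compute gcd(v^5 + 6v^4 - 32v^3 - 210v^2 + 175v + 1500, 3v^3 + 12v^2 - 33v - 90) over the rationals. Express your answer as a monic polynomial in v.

v^2 + 2v - 15

Euclidean algorithm in ℚ[v]:
  v^5 + 6v^4 - 32v^3 - 210v^2 + 175v + 1500 = ((1/3)v^2 + (2/3)v - 29/3)(3v^3 + 12v^2 - 33v - 90) + (-42v^2 - 84v + 630)
  3v^3 + 12v^2 - 33v - 90 = (-(1/14)v - 1/7)(-42v^2 - 84v + 630) + (0)
Last nonzero remainder: -42v^2 - 84v + 630. Dividing through by -42 gives the monic gcd v^2 + 2v - 15.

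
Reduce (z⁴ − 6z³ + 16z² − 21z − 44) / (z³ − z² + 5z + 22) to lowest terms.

Apply the Euclidean algorithm:
  z⁴ − 6z³ + 16z² − 21z − 44 = (z − 5)(z³ − z² + 5z + 22) + (6z² − 18z + 66)
  z³ − z² + 5z + 22 = ((1/6)z + 1/3)(6z² − 18z + 66) + (0)
Last nonzero remainder: 6z² − 18z + 66. Dividing through by 6 gives the monic gcd z² − 3z + 11.
Cancel z² − 3z + 11 from numerator and denominator to get the reduced form.

(z² − 3z − 4)/(z + 2)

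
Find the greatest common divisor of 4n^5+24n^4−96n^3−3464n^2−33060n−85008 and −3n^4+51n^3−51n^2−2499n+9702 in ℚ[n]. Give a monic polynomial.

n^2−4n−77

By polynomial division,
  4n^5+24n^4−96n^3−3464n^2−33060n−85008 = (−(4/3)n−92/3)(−3n^4+51n^3−51n^2−2499n+9702) + (1400n^3−8360n^2−96760n+212520)
  −3n^4+51n^3−51n^2−2499n+9702 = (−(3/1400)n+579/24500)(1400n^3−8360n^2−96760n+212520) + (−(74448/1225)n^2+(297792/1225)n+818928/175)
  1400n^3−8360n^2−96760n+212520 = (−(214375/9306)n+140875/3102)(−(74448/1225)n^2+(297792/1225)n+818928/175) + (0)
Last nonzero remainder: −(74448/1225)n^2+(297792/1225)n+818928/175. Dividing through by −74448/1225 gives the monic gcd n^2−4n−77.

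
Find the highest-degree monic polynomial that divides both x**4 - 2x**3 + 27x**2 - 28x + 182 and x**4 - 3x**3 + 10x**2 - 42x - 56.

x**2 + 14

Apply the Euclidean algorithm:
  x**4 - 2x**3 + 27x**2 - 28x + 182 = (x**4 - 3x**3 + 10x**2 - 42x - 56) + (x**3 + 17x**2 + 14x + 238)
  x**4 - 3x**3 + 10x**2 - 42x - 56 = (x - 20)(x**3 + 17x**2 + 14x + 238) + (336x**2 + 4704)
  x**3 + 17x**2 + 14x + 238 = ((1/336)x + 17/336)(336x**2 + 4704) + (0)
Last nonzero remainder: 336x**2 + 4704. Dividing through by 336 gives the monic gcd x**2 + 14.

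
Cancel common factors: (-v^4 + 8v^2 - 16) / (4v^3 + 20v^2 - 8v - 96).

(-v^3 - 2v^2 + 4v + 8)/(4v^2 + 28v + 48)

Repeated division with remainder:
  -v^4 + 8v^2 - 16 = (-(1/4)v + 5/4)(4v^3 + 20v^2 - 8v - 96) + (-19v^2 - 14v + 104)
  4v^3 + 20v^2 - 8v - 96 = (-(4/19)v - 324/361)(-19v^2 - 14v + 104) + ((480/361)v - 960/361)
  -19v^2 - 14v + 104 = (-(6859/480)v - 4693/120)((480/361)v - 960/361) + (0)
Last nonzero remainder: (480/361)v - 960/361. Dividing through by 480/361 gives the monic gcd v - 2.
Cancel v - 2 from numerator and denominator to get the reduced form.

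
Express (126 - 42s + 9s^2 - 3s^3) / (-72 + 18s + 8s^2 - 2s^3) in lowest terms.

(42 + 3s^2)/(-24 - 2s + 2s^2)

Euclidean algorithm in ℚ[s]:
  -3s^3 + 9s^2 - 42s + 126 = (3/2)(-2s^3 + 8s^2 + 18s - 72) + (-3s^2 - 69s + 234)
  -2s^3 + 8s^2 + 18s - 72 = ((2/3)s - 18)(-3s^2 - 69s + 234) + (-1380s + 4140)
  -3s^2 - 69s + 234 = ((1/460)s + 13/230)(-1380s + 4140) + (0)
Last nonzero remainder: -1380s + 4140. Dividing through by -1380 gives the monic gcd s - 3.
Cancel s - 3 from numerator and denominator to get the reduced form.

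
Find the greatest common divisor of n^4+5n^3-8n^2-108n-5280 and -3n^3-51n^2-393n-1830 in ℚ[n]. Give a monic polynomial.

Apply the Euclidean algorithm:
  n^4+5n^3-8n^2-108n-5280 = (-(1/3)n+4)(-3n^3-51n^2-393n-1830) + (65n^2+854n+2040)
  -3n^3-51n^2-393n-1830 = (-(3/65)n-753/4225)(65n^2+854n+2040) + (-(619563/4225)n-1239126/845)
  65n^2+854n+2040 = (-(274625/619563)n-287300/206521)(-(619563/4225)n-1239126/845) + (0)
Last nonzero remainder: -(619563/4225)n-1239126/845. Dividing through by -619563/4225 gives the monic gcd n+10.

n+10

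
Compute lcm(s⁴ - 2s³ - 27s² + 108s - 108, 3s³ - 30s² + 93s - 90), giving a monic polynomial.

s⁵ - 7s⁴ - 17s³ + 243s² - 648s + 540

By polynomial division,
  s⁴ - 2s³ - 27s² + 108s - 108 = ((1/3)s + 8/3)(3s³ - 30s² + 93s - 90) + (22s² - 110s + 132)
  3s³ - 30s² + 93s - 90 = ((3/22)s - 15/22)(22s² - 110s + 132) + (0)
Last nonzero remainder: 22s² - 110s + 132. Dividing through by 22 gives the monic gcd s² - 5s + 6.
Then lcm(f, g) = f·g / gcd(f, g); expanding and making the result monic gives the answer.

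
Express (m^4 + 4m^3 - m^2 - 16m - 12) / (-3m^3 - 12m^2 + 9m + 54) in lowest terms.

Repeated division with remainder:
  m^4 + 4m^3 - m^2 - 16m - 12 = (-(1/3)m)(-3m^3 - 12m^2 + 9m + 54) + (2m^2 + 2m - 12)
  -3m^3 - 12m^2 + 9m + 54 = (-(3/2)m - 9/2)(2m^2 + 2m - 12) + (0)
Last nonzero remainder: 2m^2 + 2m - 12. Dividing through by 2 gives the monic gcd m^2 + m - 6.
Cancel m^2 + m - 6 from numerator and denominator to get the reduced form.

(-m^2 - 3m - 2)/(3m + 9)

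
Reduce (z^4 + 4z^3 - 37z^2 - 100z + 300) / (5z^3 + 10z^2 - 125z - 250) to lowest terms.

(z^2 + 4z - 12)/(5z + 10)

Repeated division with remainder:
  z^4 + 4z^3 - 37z^2 - 100z + 300 = ((1/5)z + 2/5)(5z^3 + 10z^2 - 125z - 250) + (-16z^2 + 400)
  5z^3 + 10z^2 - 125z - 250 = (-(5/16)z - 5/8)(-16z^2 + 400) + (0)
Last nonzero remainder: -16z^2 + 400. Dividing through by -16 gives the monic gcd z^2 - 25.
Cancel z^2 - 25 from numerator and denominator to get the reduced form.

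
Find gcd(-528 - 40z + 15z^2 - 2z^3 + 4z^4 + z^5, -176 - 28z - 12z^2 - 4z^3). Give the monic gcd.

Apply the Euclidean algorithm:
  z^5 + 4z^4 - 2z^3 + 15z^2 - 40z - 528 = (-(1/4)z^2 - (1/4)z + 3)(-4z^3 - 12z^2 - 28z - 176) + (0)
Last nonzero remainder: -4z^3 - 12z^2 - 28z - 176. Dividing through by -4 gives the monic gcd z^3 + 3z^2 + 7z + 44.

44 + 7z + 3z^2 + z^3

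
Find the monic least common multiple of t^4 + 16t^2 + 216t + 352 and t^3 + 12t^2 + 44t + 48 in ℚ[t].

By polynomial division,
  t^4 + 16t^2 + 216t + 352 = (t - 12)(t^3 + 12t^2 + 44t + 48) + (116t^2 + 696t + 928)
  t^3 + 12t^2 + 44t + 48 = ((1/116)t + 3/58)(116t^2 + 696t + 928) + (0)
Last nonzero remainder: 116t^2 + 696t + 928. Dividing through by 116 gives the monic gcd t^2 + 6t + 8.
Then lcm(f, g) = f·g / gcd(f, g); expanding and making the result monic gives the answer.

t^5 + 6t^4 + 16t^3 + 312t^2 + 1648t + 2112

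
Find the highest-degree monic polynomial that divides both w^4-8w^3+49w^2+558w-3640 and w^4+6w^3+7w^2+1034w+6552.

w^3-3w^2+34w+728

Euclidean algorithm in ℚ[w]:
  w^4-8w^3+49w^2+558w-3640 = (w^4+6w^3+7w^2+1034w+6552) + (-14w^3+42w^2-476w-10192)
  w^4+6w^3+7w^2+1034w+6552 = (-(1/14)w-9/14)(-14w^3+42w^2-476w-10192) + (0)
Last nonzero remainder: -14w^3+42w^2-476w-10192. Dividing through by -14 gives the monic gcd w^3-3w^2+34w+728.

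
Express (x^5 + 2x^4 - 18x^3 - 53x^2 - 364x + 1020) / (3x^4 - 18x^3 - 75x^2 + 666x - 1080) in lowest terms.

(x^3 + x^2 + 11x - 34)/(3x^2 - 21x + 36)

By polynomial division,
  x^5 + 2x^4 - 18x^3 - 53x^2 - 364x + 1020 = ((1/3)x + 8/3)(3x^4 - 18x^3 - 75x^2 + 666x - 1080) + (55x^3 - 75x^2 - 1780x + 3900)
  3x^4 - 18x^3 - 75x^2 + 666x - 1080 = ((3/55)x - 153/605)(55x^3 - 75x^2 - 1780x + 3900) + ((378/121)x^2 + (378/121)x - 11340/121)
  55x^3 - 75x^2 - 1780x + 3900 = ((6655/378)x - 7865/189)((378/121)x^2 + (378/121)x - 11340/121) + (0)
Last nonzero remainder: (378/121)x^2 + (378/121)x - 11340/121. Dividing through by 378/121 gives the monic gcd x^2 + x - 30.
Cancel x^2 + x - 30 from numerator and denominator to get the reduced form.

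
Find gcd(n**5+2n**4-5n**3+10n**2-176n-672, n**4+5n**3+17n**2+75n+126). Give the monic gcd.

n**3+2n**2+11n+42

Repeated division with remainder:
  n**5+2n**4-5n**3+10n**2-176n-672 = (n-3)(n**4+5n**3+17n**2+75n+126) + (-7n**3-14n**2-77n-294)
  n**4+5n**3+17n**2+75n+126 = (-(1/7)n-3/7)(-7n**3-14n**2-77n-294) + (0)
Last nonzero remainder: -7n**3-14n**2-77n-294. Dividing through by -7 gives the monic gcd n**3+2n**2+11n+42.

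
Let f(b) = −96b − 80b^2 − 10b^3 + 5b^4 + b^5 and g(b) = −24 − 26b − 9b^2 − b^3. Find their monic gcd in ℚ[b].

24 + 26b + 9b^2 + b^3

Apply the Euclidean algorithm:
  b^5 + 5b^4 − 10b^3 − 80b^2 − 96b = (−b^2 + 4b)(−b^3 − 9b^2 − 26b − 24) + (0)
Last nonzero remainder: −b^3 − 9b^2 − 26b − 24. Dividing through by −1 gives the monic gcd b^3 + 9b^2 + 26b + 24.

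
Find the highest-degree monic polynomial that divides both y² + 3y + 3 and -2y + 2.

1

Apply the Euclidean algorithm:
  y² + 3y + 3 = (-(1/2)y - 2)(-2y + 2) + (7)
  -2y + 2 = (-(2/7)y + 2/7)(7) + (0)
The last nonzero remainder is the constant 7, so the polynomials are coprime and gcd = 1.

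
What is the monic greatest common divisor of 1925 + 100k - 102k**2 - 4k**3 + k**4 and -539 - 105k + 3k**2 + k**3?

Euclidean algorithm in ℚ[k]:
  k**4 - 4k**3 - 102k**2 + 100k + 1925 = (k - 7)(k**3 + 3k**2 - 105k - 539) + (24k**2 - 96k - 1848)
  k**3 + 3k**2 - 105k - 539 = ((1/24)k + 7/24)(24k**2 - 96k - 1848) + (0)
Last nonzero remainder: 24k**2 - 96k - 1848. Dividing through by 24 gives the monic gcd k**2 - 4k - 77.

-77 - 4k + k**2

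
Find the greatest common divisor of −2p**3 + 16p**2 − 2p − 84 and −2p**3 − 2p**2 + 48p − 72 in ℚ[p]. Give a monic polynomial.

Apply the Euclidean algorithm:
  −2p**3 + 16p**2 − 2p − 84 = (−2p**3 − 2p**2 + 48p − 72) + (18p**2 − 50p − 12)
  −2p**3 − 2p**2 + 48p − 72 = (−(1/9)p − 34/81)(18p**2 − 50p − 12) + ((2080/81)p − 2080/27)
  18p**2 − 50p − 12 = ((729/1040)p + 81/520)((2080/81)p − 2080/27) + (0)
Last nonzero remainder: (2080/81)p − 2080/27. Dividing through by 2080/81 gives the monic gcd p − 3.

p − 3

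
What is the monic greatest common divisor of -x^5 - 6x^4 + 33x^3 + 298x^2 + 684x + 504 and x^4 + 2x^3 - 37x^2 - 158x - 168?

Repeated division with remainder:
  -x^5 - 6x^4 + 33x^3 + 298x^2 + 684x + 504 = (-x - 4)(x^4 + 2x^3 - 37x^2 - 158x - 168) + (4x^3 - 8x^2 - 116x - 168)
  x^4 + 2x^3 - 37x^2 - 158x - 168 = ((1/4)x + 1)(4x^3 - 8x^2 - 116x - 168) + (0)
Last nonzero remainder: 4x^3 - 8x^2 - 116x - 168. Dividing through by 4 gives the monic gcd x^3 - 2x^2 - 29x - 42.

x^3 - 2x^2 - 29x - 42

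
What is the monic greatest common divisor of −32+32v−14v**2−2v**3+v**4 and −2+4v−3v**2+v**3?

2−2v+v**2

Repeated division with remainder:
  v**4−2v**3−14v**2+32v−32 = (v+1)(v**3−3v**2+4v−2) + (−15v**2+30v−30)
  v**3−3v**2+4v−2 = (−(1/15)v+1/15)(−15v**2+30v−30) + (0)
Last nonzero remainder: −15v**2+30v−30. Dividing through by −15 gives the monic gcd v**2−2v+2.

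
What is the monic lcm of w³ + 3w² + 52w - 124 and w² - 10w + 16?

Repeated division with remainder:
  w³ + 3w² + 52w - 124 = (w + 13)(w² - 10w + 16) + (166w - 332)
  w² - 10w + 16 = ((1/166)w - 4/83)(166w - 332) + (0)
Last nonzero remainder: 166w - 332. Dividing through by 166 gives the monic gcd w - 2.
Then lcm(f, g) = f·g / gcd(f, g); expanding and making the result monic gives the answer.

w⁴ - 5w³ + 28w² - 540w + 992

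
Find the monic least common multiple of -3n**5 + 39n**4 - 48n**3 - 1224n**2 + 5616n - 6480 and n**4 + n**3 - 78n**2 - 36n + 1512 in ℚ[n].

n**6 - 6n**5 - 75n**4 + 520n**3 + 984n**2 - 10944n + 15120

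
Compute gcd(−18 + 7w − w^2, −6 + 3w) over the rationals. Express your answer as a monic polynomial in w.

1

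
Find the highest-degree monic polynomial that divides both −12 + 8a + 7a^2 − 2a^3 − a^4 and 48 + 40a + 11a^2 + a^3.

3 + a

Euclidean algorithm in ℚ[a]:
  −a^4 − 2a^3 + 7a^2 + 8a − 12 = (−a + 9)(a^3 + 11a^2 + 40a + 48) + (−52a^2 − 304a − 444)
  a^3 + 11a^2 + 40a + 48 = (−(1/52)a − 67/676)(−52a^2 − 304a − 444) + ((225/169)a + 675/169)
  −52a^2 − 304a − 444 = (−(8788/225)a − 25012/225)((225/169)a + 675/169) + (0)
Last nonzero remainder: (225/169)a + 675/169. Dividing through by 225/169 gives the monic gcd a + 3.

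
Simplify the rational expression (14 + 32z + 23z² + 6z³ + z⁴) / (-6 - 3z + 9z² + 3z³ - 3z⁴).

(-14 - 4z - z²)/(6 - 9z + 3z²)

Repeated division with remainder:
  z⁴ + 6z³ + 23z² + 32z + 14 = (-1/3)(-3z⁴ + 3z³ + 9z² - 3z - 6) + (7z³ + 26z² + 31z + 12)
  -3z⁴ + 3z³ + 9z² - 3z - 6 = (-(3/7)z + 99/49)(7z³ + 26z² + 31z + 12) + (-(1482/49)z² - (2964/49)z - 1482/49)
  7z³ + 26z² + 31z + 12 = (-(343/1482)z - 98/247)(-(1482/49)z² - (2964/49)z - 1482/49) + (0)
Last nonzero remainder: -(1482/49)z² - (2964/49)z - 1482/49. Dividing through by -1482/49 gives the monic gcd z² + 2z + 1.
Cancel z² + 2z + 1 from numerator and denominator to get the reduced form.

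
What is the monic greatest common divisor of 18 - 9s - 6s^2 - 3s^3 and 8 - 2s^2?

Euclidean algorithm in ℚ[s]:
  -3s^3 - 6s^2 - 9s + 18 = ((3/2)s + 3)(-2s^2 + 8) + (-21s - 6)
  -2s^2 + 8 = ((2/21)s - 4/147)(-21s - 6) + (384/49)
  -21s - 6 = (-(343/128)s - 49/64)(384/49) + (0)
The last nonzero remainder is the constant 384/49, so the polynomials are coprime and gcd = 1.

1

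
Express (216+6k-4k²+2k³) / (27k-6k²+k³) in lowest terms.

(8+2k)/(k)

Repeated division with remainder:
  2k³-4k²+6k+216 = (2)(k³-6k²+27k) + (8k²-48k+216)
  k³-6k²+27k = ((1/8)k)(8k²-48k+216) + (0)
Last nonzero remainder: 8k²-48k+216. Dividing through by 8 gives the monic gcd k²-6k+27.
Cancel k²-6k+27 from numerator and denominator to get the reduced form.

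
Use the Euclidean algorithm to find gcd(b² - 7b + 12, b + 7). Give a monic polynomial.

1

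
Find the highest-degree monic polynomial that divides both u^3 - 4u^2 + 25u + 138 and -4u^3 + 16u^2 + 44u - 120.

u + 3

Repeated division with remainder:
  u^3 - 4u^2 + 25u + 138 = (-1/4)(-4u^3 + 16u^2 + 44u - 120) + (36u + 108)
  -4u^3 + 16u^2 + 44u - 120 = (-(1/9)u^2 + (7/9)u - 10/9)(36u + 108) + (0)
Last nonzero remainder: 36u + 108. Dividing through by 36 gives the monic gcd u + 3.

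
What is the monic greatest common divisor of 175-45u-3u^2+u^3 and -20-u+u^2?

By polynomial division,
  u^3-3u^2-45u+175 = (u-2)(u^2-u-20) + (-27u+135)
  u^2-u-20 = (-(1/27)u-4/27)(-27u+135) + (0)
Last nonzero remainder: -27u+135. Dividing through by -27 gives the monic gcd u-5.

-5+u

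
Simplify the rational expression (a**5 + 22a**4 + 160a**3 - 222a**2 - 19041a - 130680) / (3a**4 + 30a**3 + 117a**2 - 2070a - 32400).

Euclidean algorithm in ℚ[a]:
  a**5 + 22a**4 + 160a**3 - 222a**2 - 19041a - 130680 = ((1/3)a + 4)(3a**4 + 30a**3 + 117a**2 - 2070a - 32400) + (a**3 + 39a - 1080)
  3a**4 + 30a**3 + 117a**2 - 2070a - 32400 = (3a + 30)(a**3 + 39a - 1080) + (0)
The last nonzero remainder a**3 + 39a - 1080 is already monic.
Cancel a**3 + 39a - 1080 from numerator and denominator to get the reduced form.

(a**2 + 22a + 121)/(3a + 30)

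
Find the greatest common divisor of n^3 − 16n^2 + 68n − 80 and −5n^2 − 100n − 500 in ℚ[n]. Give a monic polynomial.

1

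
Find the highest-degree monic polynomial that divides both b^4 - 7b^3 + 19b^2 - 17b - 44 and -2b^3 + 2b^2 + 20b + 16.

b^2 - 3b - 4

Repeated division with remainder:
  b^4 - 7b^3 + 19b^2 - 17b - 44 = (-(1/2)b + 3)(-2b^3 + 2b^2 + 20b + 16) + (23b^2 - 69b - 92)
  -2b^3 + 2b^2 + 20b + 16 = (-(2/23)b - 4/23)(23b^2 - 69b - 92) + (0)
Last nonzero remainder: 23b^2 - 69b - 92. Dividing through by 23 gives the monic gcd b^2 - 3b - 4.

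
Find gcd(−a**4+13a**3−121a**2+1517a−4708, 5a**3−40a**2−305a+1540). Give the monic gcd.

a**2−15a+44

Apply the Euclidean algorithm:
  −a**4+13a**3−121a**2+1517a−4708 = (−(1/5)a+1)(5a**3−40a**2−305a+1540) + (−142a**2+2130a−6248)
  5a**3−40a**2−305a+1540 = (−(5/142)a−35/142)(−142a**2+2130a−6248) + (0)
Last nonzero remainder: −142a**2+2130a−6248. Dividing through by −142 gives the monic gcd a**2−15a+44.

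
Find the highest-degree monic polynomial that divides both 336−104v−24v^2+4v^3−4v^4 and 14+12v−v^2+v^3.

Repeated division with remainder:
  −4v^4+4v^3−24v^2−104v+336 = (−4v)(v^3−v^2+12v+14) + (24v^2−48v+336)
  v^3−v^2+12v+14 = ((1/24)v+1/24)(24v^2−48v+336) + (0)
Last nonzero remainder: 24v^2−48v+336. Dividing through by 24 gives the monic gcd v^2−2v+14.

14−2v+v^2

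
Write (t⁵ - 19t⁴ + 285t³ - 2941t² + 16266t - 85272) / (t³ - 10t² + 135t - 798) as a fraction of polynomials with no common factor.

(t³ - 16t² + 123t - 748)/(t - 7)

Repeated division with remainder:
  t⁵ - 19t⁴ + 285t³ - 2941t² + 16266t - 85272 = (t² - 9t + 60)(t³ - 10t² + 135t - 798) + (-328t² + 984t - 37392)
  t³ - 10t² + 135t - 798 = (-(1/328)t + 7/328)(-328t² + 984t - 37392) + (0)
Last nonzero remainder: -328t² + 984t - 37392. Dividing through by -328 gives the monic gcd t² - 3t + 114.
Cancel t² - 3t + 114 from numerator and denominator to get the reduced form.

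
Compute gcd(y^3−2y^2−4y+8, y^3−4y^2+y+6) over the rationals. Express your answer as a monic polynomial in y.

y−2

Euclidean algorithm in ℚ[y]:
  y^3−2y^2−4y+8 = (y^3−4y^2+y+6) + (2y^2−5y+2)
  y^3−4y^2+y+6 = ((1/2)y−3/4)(2y^2−5y+2) + (−(15/4)y+15/2)
  2y^2−5y+2 = (−(8/15)y+4/15)(−(15/4)y+15/2) + (0)
Last nonzero remainder: −(15/4)y+15/2. Dividing through by −15/4 gives the monic gcd y−2.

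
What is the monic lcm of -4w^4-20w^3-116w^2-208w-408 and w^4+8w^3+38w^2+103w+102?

w^6+10w^5+60w^4+227w^3+536w^2+822w+612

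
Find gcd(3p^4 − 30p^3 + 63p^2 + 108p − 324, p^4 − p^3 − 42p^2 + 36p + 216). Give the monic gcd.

Repeated division with remainder:
  3p^4 − 30p^3 + 63p^2 + 108p − 324 = (3)(p^4 − p^3 − 42p^2 + 36p + 216) + (−27p^3 + 189p^2 − 972)
  p^4 − p^3 − 42p^2 + 36p + 216 = (−(1/27)p − 2/9)(−27p^3 + 189p^2 − 972) + (0)
Last nonzero remainder: −27p^3 + 189p^2 − 972. Dividing through by −27 gives the monic gcd p^3 − 7p^2 + 36.

p^3 − 7p^2 + 36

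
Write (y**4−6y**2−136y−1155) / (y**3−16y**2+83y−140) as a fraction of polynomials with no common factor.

(y**3+7y**2+43y+165)/(y**2−9y+20)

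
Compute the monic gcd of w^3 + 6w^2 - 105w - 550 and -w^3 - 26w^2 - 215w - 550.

w^2 + 16w + 55

Euclidean algorithm in ℚ[w]:
  w^3 + 6w^2 - 105w - 550 = (-1)(-w^3 - 26w^2 - 215w - 550) + (-20w^2 - 320w - 1100)
  -w^3 - 26w^2 - 215w - 550 = ((1/20)w + 1/2)(-20w^2 - 320w - 1100) + (0)
Last nonzero remainder: -20w^2 - 320w - 1100. Dividing through by -20 gives the monic gcd w^2 + 16w + 55.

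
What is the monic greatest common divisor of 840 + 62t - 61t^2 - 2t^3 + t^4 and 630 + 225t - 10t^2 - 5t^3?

Euclidean algorithm in ℚ[t]:
  t^4 - 2t^3 - 61t^2 + 62t + 840 = (-(1/5)t + 4/5)(-5t^3 - 10t^2 + 225t + 630) + (-8t^2 + 8t + 336)
  -5t^3 - 10t^2 + 225t + 630 = ((5/8)t + 15/8)(-8t^2 + 8t + 336) + (0)
Last nonzero remainder: -8t^2 + 8t + 336. Dividing through by -8 gives the monic gcd t^2 - t - 42.

-42 - t + t^2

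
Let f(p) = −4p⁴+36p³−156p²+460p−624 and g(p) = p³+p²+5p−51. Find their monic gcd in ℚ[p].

Apply the Euclidean algorithm:
  −4p⁴+36p³−156p²+460p−624 = (−4p+40)(p³+p²+5p−51) + (−176p²+56p+1416)
  p³+p²+5p−51 = (−(1/176)p−29/3872)(−176p²+56p+1416) + ((6517/484)p−19551/484)
  −176p²+56p+1416 = (−(85184/6517)p−228448/6517)((6517/484)p−19551/484) + (0)
Last nonzero remainder: (6517/484)p−19551/484. Dividing through by 6517/484 gives the monic gcd p−3.

p−3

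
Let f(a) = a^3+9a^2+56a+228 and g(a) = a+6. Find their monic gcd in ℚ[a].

Euclidean algorithm in ℚ[a]:
  a^3+9a^2+56a+228 = (a^2+3a+38)(a+6) + (0)
The last nonzero remainder a+6 is already monic.

a+6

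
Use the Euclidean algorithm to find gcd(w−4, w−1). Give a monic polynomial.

1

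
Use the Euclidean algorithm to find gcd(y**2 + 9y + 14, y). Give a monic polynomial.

1

Repeated division with remainder:
  y**2 + 9y + 14 = (y + 9)(y) + (14)
  y = ((1/14)y)(14) + (0)
The last nonzero remainder is the constant 14, so the polynomials are coprime and gcd = 1.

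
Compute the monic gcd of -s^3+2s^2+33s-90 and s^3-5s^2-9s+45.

s^2-8s+15

By polynomial division,
  -s^3+2s^2+33s-90 = (-1)(s^3-5s^2-9s+45) + (-3s^2+24s-45)
  s^3-5s^2-9s+45 = (-(1/3)s-1)(-3s^2+24s-45) + (0)
Last nonzero remainder: -3s^2+24s-45. Dividing through by -3 gives the monic gcd s^2-8s+15.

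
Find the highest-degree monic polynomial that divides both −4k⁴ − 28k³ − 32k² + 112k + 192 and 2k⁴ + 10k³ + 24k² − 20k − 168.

k² + k − 6

Apply the Euclidean algorithm:
  −4k⁴ − 28k³ − 32k² + 112k + 192 = (−2)(2k⁴ + 10k³ + 24k² − 20k − 168) + (−8k³ + 16k² + 72k − 144)
  2k⁴ + 10k³ + 24k² − 20k − 168 = (−(1/4)k − 7/4)(−8k³ + 16k² + 72k − 144) + (70k² + 70k − 420)
  −8k³ + 16k² + 72k − 144 = (−(4/35)k + 12/35)(70k² + 70k − 420) + (0)
Last nonzero remainder: 70k² + 70k − 420. Dividing through by 70 gives the monic gcd k² + k − 6.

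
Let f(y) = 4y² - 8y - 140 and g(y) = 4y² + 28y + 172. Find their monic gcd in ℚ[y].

Repeated division with remainder:
  4y² - 8y - 140 = (4y² + 28y + 172) + (-36y - 312)
  4y² + 28y + 172 = (-(1/9)y + 5/27)(-36y - 312) + (2068/9)
  -36y - 312 = (-(81/517)y - 702/517)(2068/9) + (0)
The last nonzero remainder is the constant 2068/9, so the polynomials are coprime and gcd = 1.

1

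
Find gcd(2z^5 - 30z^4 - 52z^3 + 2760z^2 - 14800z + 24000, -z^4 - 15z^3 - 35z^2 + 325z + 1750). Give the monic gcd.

Repeated division with remainder:
  2z^5 - 30z^4 - 52z^3 + 2760z^2 - 14800z + 24000 = (-2z + 60)(-z^4 - 15z^3 - 35z^2 + 325z + 1750) + (778z^3 + 5510z^2 - 30800z - 81000)
  -z^4 - 15z^3 - 35z^2 + 325z + 1750 = (-(1/778)z - 1540/151321)(778z^3 + 5510z^2 - 30800z - 81000) + (-(2801435/151321)z^2 - (14007175/151321)z + 140071750/151321)
  778z^3 + 5510z^2 - 30800z - 81000 = (-(117727738/2801435)z - 49028004/560287)(-(2801435/151321)z^2 - (14007175/151321)z + 140071750/151321) + (0)
Last nonzero remainder: -(2801435/151321)z^2 - (14007175/151321)z + 140071750/151321. Dividing through by -2801435/151321 gives the monic gcd z^2 + 5z - 50.

z^2 + 5z - 50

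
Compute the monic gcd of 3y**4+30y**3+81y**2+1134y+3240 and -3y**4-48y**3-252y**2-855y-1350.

y**2+13y+30

Repeated division with remainder:
  3y**4+30y**3+81y**2+1134y+3240 = (-1)(-3y**4-48y**3-252y**2-855y-1350) + (-18y**3-171y**2+279y+1890)
  -3y**4-48y**3-252y**2-855y-1350 = ((1/6)y+13/12)(-18y**3-171y**2+279y+1890) + (-(453/4)y**2-(5889/4)y-6795/2)
  -18y**3-171y**2+279y+1890 = ((24/151)y-84/151)(-(453/4)y**2-(5889/4)y-6795/2) + (0)
Last nonzero remainder: -(453/4)y**2-(5889/4)y-6795/2. Dividing through by -453/4 gives the monic gcd y**2+13y+30.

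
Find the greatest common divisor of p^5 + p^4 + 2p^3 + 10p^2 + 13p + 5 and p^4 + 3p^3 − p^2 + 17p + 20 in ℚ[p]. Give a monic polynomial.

p^3 − p^2 + 3p + 5

Apply the Euclidean algorithm:
  p^5 + p^4 + 2p^3 + 10p^2 + 13p + 5 = (p − 2)(p^4 + 3p^3 − p^2 + 17p + 20) + (9p^3 − 9p^2 + 27p + 45)
  p^4 + 3p^3 − p^2 + 17p + 20 = ((1/9)p + 4/9)(9p^3 − 9p^2 + 27p + 45) + (0)
Last nonzero remainder: 9p^3 − 9p^2 + 27p + 45. Dividing through by 9 gives the monic gcd p^3 − p^2 + 3p + 5.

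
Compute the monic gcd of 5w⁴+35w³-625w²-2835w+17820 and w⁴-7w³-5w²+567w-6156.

Repeated division with remainder:
  5w⁴+35w³-625w²-2835w+17820 = (5)(w⁴-7w³-5w²+567w-6156) + (70w³-600w²-5670w+48600)
  w⁴-7w³-5w²+567w-6156 = ((1/70)w+11/490)(70w³-600w²-5670w+48600) + ((4384/49)w²-355104/49)
  70w³-600w²-5670w+48600 = ((1715/2192)w-3675/548)((4384/49)w²-355104/49) + (0)
Last nonzero remainder: (4384/49)w²-355104/49. Dividing through by 4384/49 gives the monic gcd w²-81.

w²-81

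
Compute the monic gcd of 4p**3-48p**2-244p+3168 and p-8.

1

Apply the Euclidean algorithm:
  4p**3-48p**2-244p+3168 = (4p**2-16p-372)(p-8) + (192)
  p-8 = ((1/192)p-1/24)(192) + (0)
The last nonzero remainder is the constant 192, so the polynomials are coprime and gcd = 1.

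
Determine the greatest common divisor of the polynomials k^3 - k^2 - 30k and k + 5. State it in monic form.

k + 5

By polynomial division,
  k^3 - k^2 - 30k = (k^2 - 6k)(k + 5) + (0)
The last nonzero remainder k + 5 is already monic.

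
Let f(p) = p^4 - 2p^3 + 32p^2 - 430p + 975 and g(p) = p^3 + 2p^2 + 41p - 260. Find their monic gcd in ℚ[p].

p^2 + 6p + 65

Euclidean algorithm in ℚ[p]:
  p^4 - 2p^3 + 32p^2 - 430p + 975 = (p - 4)(p^3 + 2p^2 + 41p - 260) + (-p^2 - 6p - 65)
  p^3 + 2p^2 + 41p - 260 = (-p + 4)(-p^2 - 6p - 65) + (0)
Last nonzero remainder: -p^2 - 6p - 65. Dividing through by -1 gives the monic gcd p^2 + 6p + 65.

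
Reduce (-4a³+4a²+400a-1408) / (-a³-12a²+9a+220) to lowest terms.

(4a-32)/(a+5)

Repeated division with remainder:
  -4a³+4a²+400a-1408 = (4)(-a³-12a²+9a+220) + (52a²+364a-2288)
  -a³-12a²+9a+220 = (-(1/52)a-5/52)(52a²+364a-2288) + (0)
Last nonzero remainder: 52a²+364a-2288. Dividing through by 52 gives the monic gcd a²+7a-44.
Cancel a²+7a-44 from numerator and denominator to get the reduced form.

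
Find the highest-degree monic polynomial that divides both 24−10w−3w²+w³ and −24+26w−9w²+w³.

Euclidean algorithm in ℚ[w]:
  w³−3w²−10w+24 = (w³−9w²+26w−24) + (6w²−36w+48)
  w³−9w²+26w−24 = ((1/6)w−1/2)(6w²−36w+48) + (0)
Last nonzero remainder: 6w²−36w+48. Dividing through by 6 gives the monic gcd w²−6w+8.

8−6w+w²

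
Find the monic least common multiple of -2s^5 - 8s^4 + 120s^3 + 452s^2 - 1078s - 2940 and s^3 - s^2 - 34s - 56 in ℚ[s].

s^6 + 8s^5 - 44s^4 - 466s^3 - 365s^2 + 3626s + 5880

By polynomial division,
  -2s^5 - 8s^4 + 120s^3 + 452s^2 - 1078s - 2940 = (-2s^2 - 10s + 42)(s^3 - s^2 - 34s - 56) + (42s^2 - 210s - 588)
  s^3 - s^2 - 34s - 56 = ((1/42)s + 2/21)(42s^2 - 210s - 588) + (0)
Last nonzero remainder: 42s^2 - 210s - 588. Dividing through by 42 gives the monic gcd s^2 - 5s - 14.
Then lcm(f, g) = f·g / gcd(f, g); expanding and making the result monic gives the answer.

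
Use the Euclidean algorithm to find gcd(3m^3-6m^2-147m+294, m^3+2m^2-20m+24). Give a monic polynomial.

m-2

Apply the Euclidean algorithm:
  3m^3-6m^2-147m+294 = (3)(m^3+2m^2-20m+24) + (-12m^2-87m+222)
  m^3+2m^2-20m+24 = (-(1/12)m+7/16)(-12m^2-87m+222) + ((585/16)m-585/8)
  -12m^2-87m+222 = (-(64/195)m-592/195)((585/16)m-585/8) + (0)
Last nonzero remainder: (585/16)m-585/8. Dividing through by 585/16 gives the monic gcd m-2.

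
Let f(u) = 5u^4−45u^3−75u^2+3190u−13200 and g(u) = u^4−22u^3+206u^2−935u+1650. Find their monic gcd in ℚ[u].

Apply the Euclidean algorithm:
  5u^4−45u^3−75u^2+3190u−13200 = (5)(u^4−22u^3+206u^2−935u+1650) + (65u^3−1105u^2+7865u−21450)
  u^4−22u^3+206u^2−935u+1650 = ((1/65)u−1/13)(65u^3−1105u^2+7865u−21450) + (0)
Last nonzero remainder: 65u^3−1105u^2+7865u−21450. Dividing through by 65 gives the monic gcd u^3−17u^2+121u−330.

u^3−17u^2+121u−330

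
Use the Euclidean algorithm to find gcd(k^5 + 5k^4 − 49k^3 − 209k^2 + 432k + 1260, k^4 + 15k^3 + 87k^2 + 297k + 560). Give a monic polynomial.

k^2 + 12k + 35

Repeated division with remainder:
  k^5 + 5k^4 − 49k^3 − 209k^2 + 432k + 1260 = (k − 10)(k^4 + 15k^3 + 87k^2 + 297k + 560) + (14k^3 + 364k^2 + 2842k + 6860)
  k^4 + 15k^3 + 87k^2 + 297k + 560 = ((1/14)k − 11/14)(14k^3 + 364k^2 + 2842k + 6860) + (170k^2 + 2040k + 5950)
  14k^3 + 364k^2 + 2842k + 6860 = ((7/85)k + 98/85)(170k^2 + 2040k + 5950) + (0)
Last nonzero remainder: 170k^2 + 2040k + 5950. Dividing through by 170 gives the monic gcd k^2 + 12k + 35.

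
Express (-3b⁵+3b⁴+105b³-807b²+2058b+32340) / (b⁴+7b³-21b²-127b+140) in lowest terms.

By polynomial division,
  -3b⁵+3b⁴+105b³-807b²+2058b+32340 = (-3b+24)(b⁴+7b³-21b²-127b+140) + (-126b³-684b²+5526b+28980)
  b⁴+7b³-21b²-127b+140 = (-(1/126)b-11/882)(-126b³-684b²+5526b+28980) + ((702/49)b²+(8424/49)b+3510/7)
  -126b³-684b²+5526b+28980 = (-(343/39)b+2254/39)((702/49)b²+(8424/49)b+3510/7) + (0)
Last nonzero remainder: (702/49)b²+(8424/49)b+3510/7. Dividing through by 702/49 gives the monic gcd b²+12b+35.
Cancel b²+12b+35 from numerator and denominator to get the reduced form.

(-3b³+39b²-258b+924)/(b²-5b+4)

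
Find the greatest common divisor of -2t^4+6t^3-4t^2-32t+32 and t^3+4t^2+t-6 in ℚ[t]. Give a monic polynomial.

t^2+t-2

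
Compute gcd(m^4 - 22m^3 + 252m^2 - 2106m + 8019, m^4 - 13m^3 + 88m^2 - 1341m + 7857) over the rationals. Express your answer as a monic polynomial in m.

m^2 - 18m + 81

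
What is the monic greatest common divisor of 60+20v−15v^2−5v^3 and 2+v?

2+v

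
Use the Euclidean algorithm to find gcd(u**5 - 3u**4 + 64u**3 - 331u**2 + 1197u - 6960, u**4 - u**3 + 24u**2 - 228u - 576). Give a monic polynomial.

u**2 + 3u + 48

Repeated division with remainder:
  u**5 - 3u**4 + 64u**3 - 331u**2 + 1197u - 6960 = (u - 2)(u**4 - u**3 + 24u**2 - 228u - 576) + (38u**3 - 55u**2 + 1317u - 8112)
  u**4 - u**3 + 24u**2 - 228u - 576 = ((1/38)u + 17/1444)(38u**3 - 55u**2 + 1317u - 8112) + (-(14455/1444)u**2 - (43365/1444)u - 173460/361)
  38u**3 - 55u**2 + 1317u - 8112 = (-(54872/14455)u + 244036/14455)(-(14455/1444)u**2 - (43365/1444)u - 173460/361) + (0)
Last nonzero remainder: -(14455/1444)u**2 - (43365/1444)u - 173460/361. Dividing through by -14455/1444 gives the monic gcd u**2 + 3u + 48.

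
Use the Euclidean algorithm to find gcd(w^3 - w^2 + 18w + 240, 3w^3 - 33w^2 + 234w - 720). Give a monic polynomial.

By polynomial division,
  w^3 - w^2 + 18w + 240 = (1/3)(3w^3 - 33w^2 + 234w - 720) + (10w^2 - 60w + 480)
  3w^3 - 33w^2 + 234w - 720 = ((3/10)w - 3/2)(10w^2 - 60w + 480) + (0)
Last nonzero remainder: 10w^2 - 60w + 480. Dividing through by 10 gives the monic gcd w^2 - 6w + 48.

w^2 - 6w + 48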